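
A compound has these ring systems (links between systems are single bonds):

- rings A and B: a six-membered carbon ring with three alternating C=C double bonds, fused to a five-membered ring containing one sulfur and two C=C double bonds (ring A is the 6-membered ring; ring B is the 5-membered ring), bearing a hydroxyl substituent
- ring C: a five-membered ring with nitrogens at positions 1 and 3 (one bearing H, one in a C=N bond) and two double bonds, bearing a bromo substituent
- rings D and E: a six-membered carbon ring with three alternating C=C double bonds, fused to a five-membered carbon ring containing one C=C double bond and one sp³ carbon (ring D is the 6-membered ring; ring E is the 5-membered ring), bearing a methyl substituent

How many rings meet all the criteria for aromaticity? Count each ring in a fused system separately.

4

Rings A and B form a fused bicyclic system (with one sulfur) with 9 sp² atoms and 10 π electrons from ring double bonds plus a heteroatom lone pair. 10 = 4(2)+2, so the system is aromatic and both rings count as aromatic (benzothiophene).
Ring C is fully conjugated (every ring atom contributes a p orbital); 2 ring double bonds (4 π electrons) plus a heteroatom lone pair (2) give 6 π electrons. 6 = 4(1)+2, so ring C is aromatic (imidazole).
Ring D has a continuous p-orbital overlap around the ring; 3 ring double bonds give 6 π electrons. Since 6 = 4n+2 (n=1), ring D is aromatic (benzene ring).
Ring E has one sp³ carbon, so it is not fully conjugated — not aromatic (cyclopentene ring).
Aromatic: A, B, C, D. Total: 4.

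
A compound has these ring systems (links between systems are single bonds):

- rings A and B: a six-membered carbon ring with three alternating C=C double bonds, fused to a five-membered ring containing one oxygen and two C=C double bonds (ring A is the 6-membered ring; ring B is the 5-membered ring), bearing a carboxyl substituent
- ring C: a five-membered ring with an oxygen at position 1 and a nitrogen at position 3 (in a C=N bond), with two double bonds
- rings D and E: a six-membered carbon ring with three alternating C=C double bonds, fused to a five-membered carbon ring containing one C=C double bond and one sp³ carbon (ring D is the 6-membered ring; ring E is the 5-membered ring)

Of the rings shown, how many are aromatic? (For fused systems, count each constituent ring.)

4

Rings A and B form a fused bicyclic system (with one oxygen) with 9 sp² atoms and 10 π electrons from ring double bonds plus a heteroatom lone pair. 10 = 4(2)+2, so the system is aromatic and both rings count as aromatic (benzofuran).
Ring C has a continuous p-orbital overlap around the ring; 2 ring double bonds (4 π electrons) plus a heteroatom lone pair (2) give 6 π electrons. Since 6 = 4n+2 (n=1), ring C is aromatic (oxazole).
Ring D is planar and fully conjugated; 3 ring double bonds give 6 π electrons. That satisfies 4n+2 with n=1, so ring D is aromatic (benzene ring).
Ring E has one sp³ carbon, so it is not fully conjugated — not aromatic (cyclopentene ring).
Aromatic: A, B, C, D. Total: 4.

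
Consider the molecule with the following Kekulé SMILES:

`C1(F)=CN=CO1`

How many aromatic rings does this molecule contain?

The SMILES encodes a five-membered ring with an oxygen at position 1 and a nitrogen at position 3 (in a C=N bond), with two double bonds.
The 5-membered ring with one oxygen and one =N– has a continuous p-orbital overlap around the ring; 2 ring double bonds (4 π electrons) plus a heteroatom lone pair (2) give 6 π electrons. Since 6 = 4n+2 (n=1), it is aromatic (oxazole).

1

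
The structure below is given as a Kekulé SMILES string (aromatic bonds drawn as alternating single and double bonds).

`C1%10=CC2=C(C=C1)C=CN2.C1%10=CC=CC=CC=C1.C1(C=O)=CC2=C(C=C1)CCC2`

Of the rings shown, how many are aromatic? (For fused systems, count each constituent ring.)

3

The SMILES encodes a six-membered carbon ring with three alternating C=C double bonds, fused to a five-membered ring containing one N–H nitrogen and two C=C double bonds; an eight-membered carbon ring with four alternating C=C double bonds; a six-membered carbon ring with three alternating C=C double bonds, fused to a saturated five-membered carbon ring.
The fused 6/5-membered bicyclic (with one N–H) is a single π system with 9 sp² atoms and 10 π electrons from ring double bonds plus a heteroatom lone pair. 10 = 4(2)+2, so the system is aromatic and both rings count as aromatic (indole).
The 8-membered ring has only sp² ring atoms; a planar conformation would have a fully conjugated π system of 8 electrons. But 8 = 4(2), which is 4n not 4n+2, so it is not aromatic (cyclooctatetraene) — cyclooctatetraene distorts into a non-planar tub to avoid antiaromaticity.
The 6-membered ring has a continuous p-orbital overlap around the ring; 3 ring double bonds give 6 π electrons. 6 = 4(1)+2, so it is aromatic (benzene ring).
The 5-membered ring has three sp³ carbons, so it is not fully conjugated — not aromatic (cyclopentane ring).
3 of the 5 rings are aromatic. Total: 3.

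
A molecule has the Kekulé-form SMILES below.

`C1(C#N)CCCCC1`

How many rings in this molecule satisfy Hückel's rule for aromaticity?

0

The SMILES encodes a six-membered saturated carbon ring.
The 6-membered ring has only sp³ atoms, so it is not fully conjugated — not aromatic (cyclohexane).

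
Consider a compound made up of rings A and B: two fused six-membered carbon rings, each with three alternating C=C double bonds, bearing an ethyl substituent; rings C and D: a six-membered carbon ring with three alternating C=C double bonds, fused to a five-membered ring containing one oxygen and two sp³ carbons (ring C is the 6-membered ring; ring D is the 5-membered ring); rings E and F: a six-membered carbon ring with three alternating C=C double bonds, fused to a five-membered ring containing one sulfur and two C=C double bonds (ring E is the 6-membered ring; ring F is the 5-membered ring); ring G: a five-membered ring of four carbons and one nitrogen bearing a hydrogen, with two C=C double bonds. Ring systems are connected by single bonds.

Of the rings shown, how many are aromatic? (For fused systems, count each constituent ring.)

6

Rings A and B form a fused bicyclic system with 10 sp² atoms and 10 π electrons from ring double bonds. 10 = 4(2)+2, so the system is aromatic and both rings count as aromatic (naphthalene).
Ring C has a continuous p-orbital overlap around the ring; 3 ring double bonds give 6 π electrons. 6 = 4(1)+2, so ring C is aromatic (benzene ring).
Ring D has two sp³ carbons, so it is not fully conjugated — not aromatic (oxolane ring).
Rings E and F form a fused bicyclic system (with one sulfur) with 9 sp² atoms and 10 π electrons from ring double bonds plus a heteroatom lone pair. 10 = 4(2)+2, so the system is aromatic and both rings count as aromatic (benzothiophene).
Ring G is planar and fully conjugated; 2 ring double bonds (4 π electrons) plus a heteroatom lone pair (2) give 6 π electrons. That satisfies 4n+2 with n=1, so ring G is aromatic (pyrrole).
Aromatic: A, B, C, E, F, G. Total: 6.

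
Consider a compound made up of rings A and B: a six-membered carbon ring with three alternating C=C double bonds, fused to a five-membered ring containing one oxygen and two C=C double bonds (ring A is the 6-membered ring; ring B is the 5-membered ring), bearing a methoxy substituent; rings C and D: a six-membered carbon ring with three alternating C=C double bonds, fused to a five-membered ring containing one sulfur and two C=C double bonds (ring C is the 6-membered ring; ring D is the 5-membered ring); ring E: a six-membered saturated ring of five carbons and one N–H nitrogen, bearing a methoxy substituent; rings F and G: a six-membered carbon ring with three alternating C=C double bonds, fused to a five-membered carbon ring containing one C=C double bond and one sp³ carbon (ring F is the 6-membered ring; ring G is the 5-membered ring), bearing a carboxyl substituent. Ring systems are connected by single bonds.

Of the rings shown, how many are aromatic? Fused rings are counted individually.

Rings A and B form a fused bicyclic system (with one oxygen) with 9 sp² atoms and 10 π electrons from ring double bonds plus a heteroatom lone pair. 10 = 4(2)+2, so the system is aromatic and both rings count as aromatic (benzofuran).
Rings C and D form a fused bicyclic system (with one sulfur) with 9 sp² atoms and 10 π electrons from ring double bonds plus a heteroatom lone pair. 10 = 4(2)+2, so the system is aromatic and both rings count as aromatic (benzothiophene).
Ring E has only sp³ atoms, so it is not fully conjugated — not aromatic (piperidine).
Ring F is planar and fully conjugated; 3 ring double bonds give 6 π electrons. 6 = 4(1)+2, so ring F is aromatic (benzene ring).
Ring G has one sp³ carbon, so it is not fully conjugated — not aromatic (cyclopentene ring).
Aromatic: A, B, C, D, F. Total: 5.

5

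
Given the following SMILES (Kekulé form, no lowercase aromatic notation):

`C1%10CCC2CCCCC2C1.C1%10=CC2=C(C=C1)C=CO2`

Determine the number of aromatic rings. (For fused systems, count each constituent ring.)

The SMILES encodes two fused six-membered saturated carbon rings; a six-membered carbon ring with three alternating C=C double bonds, fused to a five-membered ring containing one oxygen and two C=C double bonds.
The 6-membered ring has only sp³ atoms, so it is not fully conjugated — not aromatic (cyclohexane ring).
The second 6-membered ring has only sp³ atoms, so it is not fully conjugated — not aromatic (cyclohexane ring).
The fused 6/5-membered bicyclic (with one oxygen) is a single π system with 9 sp² atoms and 10 π electrons from ring double bonds plus a heteroatom lone pair. 10 = 4(2)+2, so the system is aromatic and both rings count as aromatic (benzofuran).
2 of the 4 rings are aromatic. Total: 2.

2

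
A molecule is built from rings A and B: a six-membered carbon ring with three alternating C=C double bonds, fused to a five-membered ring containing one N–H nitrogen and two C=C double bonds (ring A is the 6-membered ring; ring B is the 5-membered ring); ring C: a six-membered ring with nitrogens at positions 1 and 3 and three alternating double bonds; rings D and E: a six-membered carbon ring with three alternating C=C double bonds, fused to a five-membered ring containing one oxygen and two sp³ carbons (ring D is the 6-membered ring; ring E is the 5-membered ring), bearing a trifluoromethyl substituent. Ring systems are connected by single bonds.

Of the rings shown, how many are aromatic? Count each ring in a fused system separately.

Rings A and B form a fused bicyclic system (with one N–H) with 9 sp² atoms and 10 π electrons from ring double bonds plus a heteroatom lone pair. 10 = 4(2)+2, so the system is aromatic and both rings count as aromatic (indole).
Ring C has a continuous p-orbital overlap around the ring; 3 ring double bonds give 6 π electrons. 6 = 4(1)+2, so ring C is aromatic (pyrimidine).
Ring D has a continuous p-orbital overlap around the ring; 3 ring double bonds give 6 π electrons. 6 = 4(1)+2, so ring D is aromatic (benzene ring).
Ring E has two sp³ carbons, so it is not fully conjugated — not aromatic (oxolane ring).
Aromatic: A, B, C, D. Total: 4.

4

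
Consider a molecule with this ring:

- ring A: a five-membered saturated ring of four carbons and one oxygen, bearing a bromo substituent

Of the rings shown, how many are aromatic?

0

Ring A has only sp³ atoms, so it is not fully conjugated — not aromatic (tetrahydrofuran).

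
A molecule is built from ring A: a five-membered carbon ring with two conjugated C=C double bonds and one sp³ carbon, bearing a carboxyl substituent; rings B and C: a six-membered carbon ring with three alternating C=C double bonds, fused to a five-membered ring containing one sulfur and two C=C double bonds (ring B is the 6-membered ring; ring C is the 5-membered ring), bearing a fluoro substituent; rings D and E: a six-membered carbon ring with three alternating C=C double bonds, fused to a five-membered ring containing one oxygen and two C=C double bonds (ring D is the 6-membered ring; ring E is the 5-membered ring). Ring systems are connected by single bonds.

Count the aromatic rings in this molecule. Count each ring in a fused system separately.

Ring A has one sp³ carbon, so it is not fully conjugated — not aromatic (cyclopentadiene).
Rings B and C form a fused bicyclic system (with one sulfur) with 9 sp² atoms and 10 π electrons from ring double bonds plus a heteroatom lone pair. 10 = 4(2)+2, so the system is aromatic and both rings count as aromatic (benzothiophene).
Rings D and E form a fused bicyclic system (with one oxygen) with 9 sp² atoms and 10 π electrons from ring double bonds plus a heteroatom lone pair. 10 = 4(2)+2, so the system is aromatic and both rings count as aromatic (benzofuran).
Aromatic: B, C, D, E. Total: 4.

4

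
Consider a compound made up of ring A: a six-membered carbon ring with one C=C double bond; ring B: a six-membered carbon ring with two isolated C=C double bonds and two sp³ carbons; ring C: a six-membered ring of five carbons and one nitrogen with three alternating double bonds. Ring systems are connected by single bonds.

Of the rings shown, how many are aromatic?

1

Ring A has four sp³ carbons, so it is not fully conjugated — not aromatic (cyclohexene).
Ring B has two sp³ carbons, so it is not fully conjugated — not aromatic (1,4-cyclohexadiene).
Ring C has a continuous p-orbital overlap around the ring; 3 ring double bonds give 6 π electrons. 6 = 4(1)+2, so ring C is aromatic (pyridine).
Aromatic: C. Total: 1.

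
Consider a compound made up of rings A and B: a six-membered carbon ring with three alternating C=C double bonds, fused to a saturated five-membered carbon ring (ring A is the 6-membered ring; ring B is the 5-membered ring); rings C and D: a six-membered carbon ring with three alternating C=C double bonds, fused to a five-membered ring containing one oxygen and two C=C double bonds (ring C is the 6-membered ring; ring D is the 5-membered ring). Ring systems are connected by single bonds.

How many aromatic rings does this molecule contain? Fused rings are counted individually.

3

Ring A is planar and fully conjugated; 3 ring double bonds give 6 π electrons. That satisfies 4n+2 with n=1, so ring A is aromatic (benzene ring).
Ring B has three sp³ carbons, so it is not fully conjugated — not aromatic (cyclopentane ring).
Rings C and D form a fused bicyclic system (with one oxygen) with 9 sp² atoms and 10 π electrons from ring double bonds plus a heteroatom lone pair. 10 = 4(2)+2, so the system is aromatic and both rings count as aromatic (benzofuran).
Aromatic: A, C, D. Total: 3.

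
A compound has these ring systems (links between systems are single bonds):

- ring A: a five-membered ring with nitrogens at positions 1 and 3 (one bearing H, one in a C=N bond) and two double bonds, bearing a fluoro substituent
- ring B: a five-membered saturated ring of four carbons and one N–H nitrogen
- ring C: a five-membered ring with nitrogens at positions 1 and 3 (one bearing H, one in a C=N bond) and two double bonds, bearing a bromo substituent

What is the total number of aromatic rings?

Ring A has a continuous p-orbital overlap around the ring; 2 ring double bonds (4 π electrons) plus a heteroatom lone pair (2) give 6 π electrons. That satisfies 4n+2 with n=1, so ring A is aromatic (imidazole).
Ring B has only sp³ atoms, so it is not fully conjugated — not aromatic (pyrrolidine).
Ring C is planar and fully conjugated; 2 ring double bonds (4 π electrons) plus a heteroatom lone pair (2) give 6 π electrons. That satisfies 4n+2 with n=1, so ring C is aromatic (imidazole).
Aromatic: A, C. Total: 2.

2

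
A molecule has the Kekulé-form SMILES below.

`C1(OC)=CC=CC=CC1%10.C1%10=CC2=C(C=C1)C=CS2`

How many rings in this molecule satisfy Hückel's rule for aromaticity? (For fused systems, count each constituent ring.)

The SMILES encodes a seven-membered carbon ring with three C=C double bonds and one sp³ carbon; a six-membered carbon ring with three alternating C=C double bonds, fused to a five-membered ring containing one sulfur and two C=C double bonds.
The 7-membered ring has one sp³ carbon, so it is not fully conjugated — not aromatic (cycloheptatriene).
The fused 6/5-membered bicyclic (with one sulfur) is a single π system with 9 sp² atoms and 10 π electrons from ring double bonds plus a heteroatom lone pair. 10 = 4(2)+2, so the system is aromatic and both rings count as aromatic (benzothiophene).
2 of the 3 rings are aromatic. Total: 2.

2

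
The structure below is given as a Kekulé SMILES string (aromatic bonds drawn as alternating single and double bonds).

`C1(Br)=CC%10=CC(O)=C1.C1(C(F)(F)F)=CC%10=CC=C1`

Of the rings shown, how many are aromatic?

2

The SMILES encodes a six-membered carbon ring with three alternating C=C double bonds; a six-membered carbon ring with three alternating C=C double bonds.
The 6-membered ring is fully conjugated (every ring atom contributes a p orbital); 3 ring double bonds give 6 π electrons. 6 = 4(1)+2, so it is aromatic (benzene).
The second 6-membered ring is planar and fully conjugated; 3 ring double bonds give 6 π electrons. Since 6 = 4n+2 (n=1), it is aromatic (benzene).
2 of the 2 rings are aromatic. Total: 2.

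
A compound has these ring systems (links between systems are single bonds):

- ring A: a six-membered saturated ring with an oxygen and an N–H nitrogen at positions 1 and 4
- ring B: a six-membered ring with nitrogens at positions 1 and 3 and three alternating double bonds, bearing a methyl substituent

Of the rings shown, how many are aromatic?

1

Ring A has only sp³ atoms, so it is not fully conjugated — not aromatic (morpholine).
Ring B has a continuous p-orbital overlap around the ring; 3 ring double bonds give 6 π electrons. Since 6 = 4n+2 (n=1), ring B is aromatic (pyrimidine).
Aromatic: B. Total: 1.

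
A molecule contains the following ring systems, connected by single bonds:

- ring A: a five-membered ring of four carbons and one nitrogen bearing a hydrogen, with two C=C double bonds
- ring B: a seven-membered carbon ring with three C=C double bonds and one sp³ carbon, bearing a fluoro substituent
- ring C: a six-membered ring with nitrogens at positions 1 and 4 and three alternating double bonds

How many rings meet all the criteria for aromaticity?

Ring A is fully conjugated (every ring atom contributes a p orbital); 2 ring double bonds (4 π electrons) plus a heteroatom lone pair (2) give 6 π electrons. Since 6 = 4n+2 (n=1), ring A is aromatic (pyrrole).
Ring B has one sp³ carbon, so it is not fully conjugated — not aromatic (cycloheptatriene).
Ring C is fully conjugated (every ring atom contributes a p orbital); 3 ring double bonds give 6 π electrons. Since 6 = 4n+2 (n=1), ring C is aromatic (pyrazine).
Aromatic: A, C. Total: 2.

2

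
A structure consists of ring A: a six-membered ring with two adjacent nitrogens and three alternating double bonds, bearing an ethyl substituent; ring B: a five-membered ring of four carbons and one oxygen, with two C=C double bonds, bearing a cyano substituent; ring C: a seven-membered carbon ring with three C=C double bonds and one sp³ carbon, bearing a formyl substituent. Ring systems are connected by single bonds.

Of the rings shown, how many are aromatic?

Ring A has a continuous p-orbital overlap around the ring; 3 ring double bonds give 6 π electrons. Since 6 = 4n+2 (n=1), ring A is aromatic (pyridazine).
Ring B is fully conjugated (every ring atom contributes a p orbital); 2 ring double bonds (4 π electrons) plus a heteroatom lone pair (2) give 6 π electrons. Since 6 = 4n+2 (n=1), ring B is aromatic (furan).
Ring C has one sp³ carbon, so it is not fully conjugated — not aromatic (cycloheptatriene).
Aromatic: A, B. Total: 2.

2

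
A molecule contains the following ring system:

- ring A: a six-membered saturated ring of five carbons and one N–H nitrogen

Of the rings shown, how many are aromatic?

0

Ring A has only sp³ atoms, so it is not fully conjugated — not aromatic (piperidine).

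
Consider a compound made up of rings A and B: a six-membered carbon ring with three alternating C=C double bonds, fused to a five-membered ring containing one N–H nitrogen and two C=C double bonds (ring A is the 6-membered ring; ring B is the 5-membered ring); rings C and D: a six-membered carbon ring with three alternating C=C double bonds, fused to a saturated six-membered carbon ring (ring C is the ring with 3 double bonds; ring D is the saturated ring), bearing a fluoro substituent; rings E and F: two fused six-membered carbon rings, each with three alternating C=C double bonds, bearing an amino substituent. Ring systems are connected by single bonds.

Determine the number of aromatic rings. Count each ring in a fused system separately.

Rings A and B form a fused bicyclic system (with one N–H) with 9 sp² atoms and 10 π electrons from ring double bonds plus a heteroatom lone pair. 10 = 4(2)+2, so the system is aromatic and both rings count as aromatic (indole).
Ring C is planar and fully conjugated; 3 ring double bonds give 6 π electrons. 6 = 4(1)+2, so ring C is aromatic (benzene ring).
Ring D has four sp³ carbons, so it is not fully conjugated — not aromatic (cyclohexane ring).
Rings E and F form a fused bicyclic system with 10 sp² atoms and 10 π electrons from ring double bonds. 10 = 4(2)+2, so the system is aromatic and both rings count as aromatic (naphthalene).
Aromatic: A, B, C, E, F. Total: 5.

5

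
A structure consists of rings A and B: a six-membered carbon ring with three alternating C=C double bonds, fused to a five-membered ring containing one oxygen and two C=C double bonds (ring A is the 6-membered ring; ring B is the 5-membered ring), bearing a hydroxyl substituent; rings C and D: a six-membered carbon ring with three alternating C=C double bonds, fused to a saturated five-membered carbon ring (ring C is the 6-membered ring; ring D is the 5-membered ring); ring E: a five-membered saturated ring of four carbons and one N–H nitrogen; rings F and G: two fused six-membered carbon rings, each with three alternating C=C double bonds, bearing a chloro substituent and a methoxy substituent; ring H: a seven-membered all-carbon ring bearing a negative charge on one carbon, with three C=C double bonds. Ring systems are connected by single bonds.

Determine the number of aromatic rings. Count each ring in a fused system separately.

Rings A and B form a fused bicyclic system (with one oxygen) with 9 sp² atoms and 10 π electrons from ring double bonds plus a heteroatom lone pair. 10 = 4(2)+2, so the system is aromatic and both rings count as aromatic (benzofuran).
Ring C is fully conjugated (every ring atom contributes a p orbital); 3 ring double bonds give 6 π electrons. 6 = 4(1)+2, so ring C is aromatic (benzene ring).
Ring D has three sp³ carbons, so it is not fully conjugated — not aromatic (cyclopentane ring).
Ring E has only sp³ atoms, so it is not fully conjugated — not aromatic (pyrrolidine).
Rings F and G form a fused bicyclic system with 10 sp² atoms and 10 π electrons from ring double bonds. 10 = 4(2)+2, so the system is aromatic and both rings count as aromatic (naphthalene).
Ring H has only sp² ring atoms; a planar conformation would have a fully conjugated π system of 8 electrons. But 8 = 4(2), which is 4n not 4n+2, so ring H is not aromatic (cycloheptatrienyl anion).
Aromatic: A, B, C, F, G. Total: 5.

5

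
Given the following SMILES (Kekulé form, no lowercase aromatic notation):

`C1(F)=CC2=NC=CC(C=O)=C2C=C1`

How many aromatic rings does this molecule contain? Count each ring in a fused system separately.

2

The SMILES encodes two fused six-membered rings, each with three alternating double bonds; one ring is all carbon and the other has one ring nitrogen.
The fused 6/6-membered bicyclic (with one nitrogen) is a single π system with 10 sp² atoms and 10 π electrons from ring double bonds. 10 = 4(2)+2, so the system is aromatic and both rings count as aromatic (quinoline).
2 of the 2 rings are aromatic. Total: 2.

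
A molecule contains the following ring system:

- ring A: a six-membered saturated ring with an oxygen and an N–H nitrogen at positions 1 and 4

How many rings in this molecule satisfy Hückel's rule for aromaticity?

Ring A has only sp³ atoms, so it is not fully conjugated — not aromatic (morpholine).

0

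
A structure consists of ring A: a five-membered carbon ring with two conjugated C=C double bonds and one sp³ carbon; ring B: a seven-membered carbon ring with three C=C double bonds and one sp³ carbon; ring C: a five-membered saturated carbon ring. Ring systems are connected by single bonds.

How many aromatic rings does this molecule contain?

0

Ring A has one sp³ carbon, so it is not fully conjugated — not aromatic (cyclopentadiene).
Ring B has one sp³ carbon, so it is not fully conjugated — not aromatic (cycloheptatriene).
Ring C has only sp³ atoms, so it is not fully conjugated — not aromatic (cyclopentane).
No ring is aromatic. Total: 0.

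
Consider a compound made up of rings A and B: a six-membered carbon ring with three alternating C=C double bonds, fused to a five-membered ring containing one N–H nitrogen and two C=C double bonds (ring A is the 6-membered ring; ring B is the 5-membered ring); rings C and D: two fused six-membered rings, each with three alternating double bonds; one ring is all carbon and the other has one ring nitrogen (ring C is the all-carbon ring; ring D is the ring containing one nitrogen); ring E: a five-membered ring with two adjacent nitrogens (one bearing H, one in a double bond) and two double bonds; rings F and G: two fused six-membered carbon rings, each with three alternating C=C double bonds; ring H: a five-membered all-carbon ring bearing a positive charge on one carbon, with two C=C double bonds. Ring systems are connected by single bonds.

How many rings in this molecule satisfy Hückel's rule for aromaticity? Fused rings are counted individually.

Rings A and B form a fused bicyclic system (with one N–H) with 9 sp² atoms and 10 π electrons from ring double bonds plus a heteroatom lone pair. 10 = 4(2)+2, so the system is aromatic and both rings count as aromatic (indole).
Rings C and D form a fused bicyclic system (with one nitrogen) with 10 sp² atoms and 10 π electrons from ring double bonds. 10 = 4(2)+2, so the system is aromatic and both rings count as aromatic (quinoline).
Ring E is planar and fully conjugated; 2 ring double bonds (4 π electrons) plus a heteroatom lone pair (2) give 6 π electrons. That satisfies 4n+2 with n=1, so ring E is aromatic (pyrazole).
Rings F and G form a fused bicyclic system with 10 sp² atoms and 10 π electrons from ring double bonds. 10 = 4(2)+2, so the system is aromatic and both rings count as aromatic (naphthalene).
Ring H has only sp² ring atoms; a planar conformation would have a fully conjugated π system of 4 electrons. But 4 = 4(1), which is 4n not 4n+2, so ring H is not aromatic (cyclopentadienyl cation).
Aromatic: A, B, C, D, E, F, G. Total: 7.

7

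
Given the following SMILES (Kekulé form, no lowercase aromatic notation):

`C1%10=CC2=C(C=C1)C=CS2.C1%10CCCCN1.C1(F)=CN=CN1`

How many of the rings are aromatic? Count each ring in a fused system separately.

The SMILES encodes a six-membered carbon ring with three alternating C=C double bonds, fused to a five-membered ring containing one sulfur and two C=C double bonds; a six-membered saturated ring of five carbons and one N–H nitrogen; a five-membered ring with nitrogens at positions 1 and 3 (one bearing H, one in a C=N bond) and two double bonds.
The fused 6/5-membered bicyclic (with one sulfur) is a single π system with 9 sp² atoms and 10 π electrons from ring double bonds plus a heteroatom lone pair. 10 = 4(2)+2, so the system is aromatic and both rings count as aromatic (benzothiophene).
The 6-membered ring with one N–H has only sp³ atoms, so it is not fully conjugated — not aromatic (piperidine).
The 5-membered ring with two nitrogens (one N–H, one =N–) has a continuous p-orbital overlap around the ring; 2 ring double bonds (4 π electrons) plus a heteroatom lone pair (2) give 6 π electrons. 6 = 4(1)+2, so it is aromatic (imidazole).
3 of the 4 rings are aromatic. Total: 3.

3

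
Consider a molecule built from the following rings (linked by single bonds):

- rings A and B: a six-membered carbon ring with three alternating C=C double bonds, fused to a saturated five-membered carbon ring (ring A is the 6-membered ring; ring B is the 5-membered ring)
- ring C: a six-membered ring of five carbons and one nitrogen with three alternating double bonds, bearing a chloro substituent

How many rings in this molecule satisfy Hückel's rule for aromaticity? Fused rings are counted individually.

2

Ring A is planar and fully conjugated; 3 ring double bonds give 6 π electrons. Since 6 = 4n+2 (n=1), ring A is aromatic (benzene ring).
Ring B has three sp³ carbons, so it is not fully conjugated — not aromatic (cyclopentane ring).
Ring C is planar and fully conjugated; 3 ring double bonds give 6 π electrons. Since 6 = 4n+2 (n=1), ring C is aromatic (pyridine).
Aromatic: A, C. Total: 2.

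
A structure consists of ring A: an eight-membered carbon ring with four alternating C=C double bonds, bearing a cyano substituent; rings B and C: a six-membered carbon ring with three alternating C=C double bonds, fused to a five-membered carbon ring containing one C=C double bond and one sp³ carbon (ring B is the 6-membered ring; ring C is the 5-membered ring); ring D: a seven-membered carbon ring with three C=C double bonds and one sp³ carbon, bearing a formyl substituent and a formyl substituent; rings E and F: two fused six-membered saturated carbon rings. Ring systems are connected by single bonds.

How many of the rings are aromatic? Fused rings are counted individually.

Ring A has only sp² ring atoms; a planar conformation would have a fully conjugated π system of 8 electrons. But 8 = 4(2), which is 4n not 4n+2, so ring A is not aromatic (cyclooctatetraene) — cyclooctatetraene distorts into a non-planar tub to avoid antiaromaticity.
Ring B is fully conjugated (every ring atom contributes a p orbital); 3 ring double bonds give 6 π electrons. 6 = 4(1)+2, so ring B is aromatic (benzene ring).
Ring C has one sp³ carbon, so it is not fully conjugated — not aromatic (cyclopentene ring).
Ring D has one sp³ carbon, so it is not fully conjugated — not aromatic (cycloheptatriene).
Ring E has only sp³ atoms, so it is not fully conjugated — not aromatic (cyclohexane ring).
Ring F has only sp³ atoms, so it is not fully conjugated — not aromatic (cyclohexane ring).
Aromatic: B. Total: 1.

1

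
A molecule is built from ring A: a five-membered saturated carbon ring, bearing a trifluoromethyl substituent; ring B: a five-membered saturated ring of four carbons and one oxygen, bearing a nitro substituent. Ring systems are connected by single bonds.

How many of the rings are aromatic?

0

Ring A has only sp³ atoms, so it is not fully conjugated — not aromatic (cyclopentane).
Ring B has only sp³ atoms, so it is not fully conjugated — not aromatic (tetrahydrofuran).
No ring is aromatic. Total: 0.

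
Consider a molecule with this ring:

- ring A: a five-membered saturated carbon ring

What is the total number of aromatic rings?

0

Ring A has only sp³ atoms, so it is not fully conjugated — not aromatic (cyclopentane).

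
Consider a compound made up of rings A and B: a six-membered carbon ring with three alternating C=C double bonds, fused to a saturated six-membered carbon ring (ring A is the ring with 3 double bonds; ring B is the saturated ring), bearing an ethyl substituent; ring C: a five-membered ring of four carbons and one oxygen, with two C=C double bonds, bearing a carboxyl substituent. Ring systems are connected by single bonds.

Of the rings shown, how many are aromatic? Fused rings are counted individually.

Ring A is fully conjugated (every ring atom contributes a p orbital); 3 ring double bonds give 6 π electrons. 6 = 4(1)+2, so ring A is aromatic (benzene ring).
Ring B has four sp³ carbons, so it is not fully conjugated — not aromatic (cyclohexane ring).
Ring C is fully conjugated (every ring atom contributes a p orbital); 2 ring double bonds (4 π electrons) plus a heteroatom lone pair (2) give 6 π electrons. That satisfies 4n+2 with n=1, so ring C is aromatic (furan).
Aromatic: A, C. Total: 2.

2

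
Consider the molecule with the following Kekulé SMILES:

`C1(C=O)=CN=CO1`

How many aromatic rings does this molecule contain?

1

The SMILES encodes a five-membered ring with an oxygen at position 1 and a nitrogen at position 3 (in a C=N bond), with two double bonds.
The 5-membered ring with one oxygen and one =N– is fully conjugated (every ring atom contributes a p orbital); 2 ring double bonds (4 π electrons) plus a heteroatom lone pair (2) give 6 π electrons. Since 6 = 4n+2 (n=1), it is aromatic (oxazole).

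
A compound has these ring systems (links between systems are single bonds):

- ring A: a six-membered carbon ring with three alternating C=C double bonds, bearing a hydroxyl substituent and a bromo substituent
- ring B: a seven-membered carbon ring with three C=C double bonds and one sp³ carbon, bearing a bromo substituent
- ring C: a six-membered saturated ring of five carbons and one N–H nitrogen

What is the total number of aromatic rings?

Ring A is fully conjugated (every ring atom contributes a p orbital); 3 ring double bonds give 6 π electrons. That satisfies 4n+2 with n=1, so ring A is aromatic (benzene).
Ring B has one sp³ carbon, so it is not fully conjugated — not aromatic (cycloheptatriene).
Ring C has only sp³ atoms, so it is not fully conjugated — not aromatic (piperidine).
Aromatic: A. Total: 1.

1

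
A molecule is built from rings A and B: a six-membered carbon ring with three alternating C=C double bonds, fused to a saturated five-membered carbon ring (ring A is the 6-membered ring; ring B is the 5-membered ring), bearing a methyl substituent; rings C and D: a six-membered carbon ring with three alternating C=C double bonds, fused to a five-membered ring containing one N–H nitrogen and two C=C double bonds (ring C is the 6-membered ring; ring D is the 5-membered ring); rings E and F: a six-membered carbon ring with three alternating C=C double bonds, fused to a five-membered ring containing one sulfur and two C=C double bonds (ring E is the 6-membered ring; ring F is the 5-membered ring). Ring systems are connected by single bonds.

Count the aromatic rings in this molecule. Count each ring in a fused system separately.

5

Ring A has a continuous p-orbital overlap around the ring; 3 ring double bonds give 6 π electrons. 6 = 4(1)+2, so ring A is aromatic (benzene ring).
Ring B has three sp³ carbons, so it is not fully conjugated — not aromatic (cyclopentane ring).
Rings C and D form a fused bicyclic system (with one N–H) with 9 sp² atoms and 10 π electrons from ring double bonds plus a heteroatom lone pair. 10 = 4(2)+2, so the system is aromatic and both rings count as aromatic (indole).
Rings E and F form a fused bicyclic system (with one sulfur) with 9 sp² atoms and 10 π electrons from ring double bonds plus a heteroatom lone pair. 10 = 4(2)+2, so the system is aromatic and both rings count as aromatic (benzothiophene).
Aromatic: A, C, D, E, F. Total: 5.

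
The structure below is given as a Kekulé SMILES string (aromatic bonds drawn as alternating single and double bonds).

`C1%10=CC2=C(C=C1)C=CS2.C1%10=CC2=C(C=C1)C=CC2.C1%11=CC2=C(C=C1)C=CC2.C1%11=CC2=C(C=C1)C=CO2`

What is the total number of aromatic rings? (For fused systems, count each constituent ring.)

The SMILES encodes a six-membered carbon ring with three alternating C=C double bonds, fused to a five-membered ring containing one sulfur and two C=C double bonds; a six-membered carbon ring with three alternating C=C double bonds, fused to a five-membered carbon ring containing one C=C double bond and one sp³ carbon; a six-membered carbon ring with three alternating C=C double bonds, fused to a five-membered carbon ring containing one C=C double bond and one sp³ carbon; a six-membered carbon ring with three alternating C=C double bonds, fused to a five-membered ring containing one oxygen and two C=C double bonds.
The fused 6/5-membered bicyclic (with one sulfur) is a single π system with 9 sp² atoms and 10 π electrons from ring double bonds plus a heteroatom lone pair. 10 = 4(2)+2, so the system is aromatic and both rings count as aromatic (benzothiophene).
The 6-membered ring is planar and fully conjugated; 3 ring double bonds give 6 π electrons. That satisfies 4n+2 with n=1, so it is aromatic (benzene ring).
The 5-membered ring has one sp³ carbon, so it is not fully conjugated — not aromatic (cyclopentene ring).
The second 6-membered ring has a continuous p-orbital overlap around the ring; 3 ring double bonds give 6 π electrons. Since 6 = 4n+2 (n=1), it is aromatic (benzene ring).
The second 5-membered ring has one sp³ carbon, so it is not fully conjugated — not aromatic (cyclopentene ring).
The fused 6/5-membered bicyclic (with one oxygen) is a single π system with 9 sp² atoms and 10 π electrons from ring double bonds plus a heteroatom lone pair. 10 = 4(2)+2, so the system is aromatic and both rings count as aromatic (benzofuran).
6 of the 8 rings are aromatic. Total: 6.

6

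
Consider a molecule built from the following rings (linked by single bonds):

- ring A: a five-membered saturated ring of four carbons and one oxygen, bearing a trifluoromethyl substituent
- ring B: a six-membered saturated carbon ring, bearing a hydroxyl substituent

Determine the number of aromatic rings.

0

Ring A has only sp³ atoms, so it is not fully conjugated — not aromatic (tetrahydrofuran).
Ring B has only sp³ atoms, so it is not fully conjugated — not aromatic (cyclohexane).
No ring is aromatic. Total: 0.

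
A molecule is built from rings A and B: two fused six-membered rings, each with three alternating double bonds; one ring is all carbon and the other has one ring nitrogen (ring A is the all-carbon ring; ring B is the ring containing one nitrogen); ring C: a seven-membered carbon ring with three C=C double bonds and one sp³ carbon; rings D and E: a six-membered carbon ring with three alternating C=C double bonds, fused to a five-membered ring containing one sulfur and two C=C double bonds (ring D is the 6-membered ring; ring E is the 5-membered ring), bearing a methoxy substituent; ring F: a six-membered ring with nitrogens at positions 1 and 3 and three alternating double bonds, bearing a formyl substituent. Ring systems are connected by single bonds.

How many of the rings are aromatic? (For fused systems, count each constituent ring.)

Rings A and B form a fused bicyclic system (with one nitrogen) with 10 sp² atoms and 10 π electrons from ring double bonds. 10 = 4(2)+2, so the system is aromatic and both rings count as aromatic (quinoline).
Ring C has one sp³ carbon, so it is not fully conjugated — not aromatic (cycloheptatriene).
Rings D and E form a fused bicyclic system (with one sulfur) with 9 sp² atoms and 10 π electrons from ring double bonds plus a heteroatom lone pair. 10 = 4(2)+2, so the system is aromatic and both rings count as aromatic (benzothiophene).
Ring F is planar and fully conjugated; 3 ring double bonds give 6 π electrons. Since 6 = 4n+2 (n=1), ring F is aromatic (pyrimidine).
Aromatic: A, B, D, E, F. Total: 5.

5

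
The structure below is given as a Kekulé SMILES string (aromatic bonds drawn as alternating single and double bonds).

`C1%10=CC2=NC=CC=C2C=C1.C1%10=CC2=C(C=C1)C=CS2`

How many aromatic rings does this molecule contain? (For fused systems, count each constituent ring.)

4

The SMILES encodes two fused six-membered rings, each with three alternating double bonds; one ring is all carbon and the other has one ring nitrogen; a six-membered carbon ring with three alternating C=C double bonds, fused to a five-membered ring containing one sulfur and two C=C double bonds.
The fused 6/6-membered bicyclic (with one nitrogen) is a single π system with 10 sp² atoms and 10 π electrons from ring double bonds. 10 = 4(2)+2, so the system is aromatic and both rings count as aromatic (quinoline).
The fused 6/5-membered bicyclic (with one sulfur) is a single π system with 9 sp² atoms and 10 π electrons from ring double bonds plus a heteroatom lone pair. 10 = 4(2)+2, so the system is aromatic and both rings count as aromatic (benzothiophene).
4 of the 4 rings are aromatic. Total: 4.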